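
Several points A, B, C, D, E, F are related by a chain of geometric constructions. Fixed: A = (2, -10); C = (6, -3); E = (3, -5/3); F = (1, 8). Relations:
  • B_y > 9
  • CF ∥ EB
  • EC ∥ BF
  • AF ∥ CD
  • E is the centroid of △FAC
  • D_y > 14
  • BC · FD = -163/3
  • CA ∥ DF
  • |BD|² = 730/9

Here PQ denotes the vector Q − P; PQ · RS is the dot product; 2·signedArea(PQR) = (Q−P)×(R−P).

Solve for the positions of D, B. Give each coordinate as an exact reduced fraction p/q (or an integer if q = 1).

B = (-2, 28/3)
D = (5, 15)

1. D_x = 5  [CA ∥ DF ∩ AF ∥ CD]
2. D_y = 15  [CA ∥ DF ∩ AF ∥ CD]
   → D = (5, 15)
3. B_x = -2  [EC ∥ BF ∩ CF ∥ EB]
4. B_y = 28/3  [EC ∥ BF ∩ CF ∥ EB]
   → B = (-2, 28/3)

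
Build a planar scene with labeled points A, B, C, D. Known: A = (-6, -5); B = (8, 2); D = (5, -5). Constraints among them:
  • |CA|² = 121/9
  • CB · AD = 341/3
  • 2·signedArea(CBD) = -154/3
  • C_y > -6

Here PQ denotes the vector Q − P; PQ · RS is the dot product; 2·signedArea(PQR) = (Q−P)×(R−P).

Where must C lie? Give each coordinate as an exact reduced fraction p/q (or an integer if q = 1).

1. C_x = -7/3  [CB · AD = 341/3 ∩ 2·signedArea(CBD) = -154/3]
2. C_y = -5  [CB · AD = 341/3 ∩ 2·signedArea(CBD) = -154/3]
   → C = (-7/3, -5)

C = (-7/3, -5)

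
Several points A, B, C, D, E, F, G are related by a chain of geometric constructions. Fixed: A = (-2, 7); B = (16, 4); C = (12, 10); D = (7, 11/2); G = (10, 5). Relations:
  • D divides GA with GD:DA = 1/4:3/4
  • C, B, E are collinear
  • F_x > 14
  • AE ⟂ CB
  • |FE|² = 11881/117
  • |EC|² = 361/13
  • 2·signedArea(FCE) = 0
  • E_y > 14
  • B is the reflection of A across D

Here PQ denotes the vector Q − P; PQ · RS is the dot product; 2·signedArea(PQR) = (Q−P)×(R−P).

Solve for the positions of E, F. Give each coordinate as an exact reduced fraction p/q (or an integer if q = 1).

1. E_x = 118/13  [C, B, E are collinear ∩ AE ⟂ CB]
2. E_y = 187/13  [C, B, E are collinear ∩ AE ⟂ CB]
   → E = (118/13, 187/13)
3. F_x = 44/3  [line -57/13·x + -38/13·y + 1064/13 = 0 ∩ |FE|² = 11881/117]
4. F_y = 6  [line -57/13·x + -38/13·y + 1064/13 = 0 ∩ |FE|² = 11881/117]
   → F = (44/3, 6)

E = (118/13, 187/13)
F = (44/3, 6)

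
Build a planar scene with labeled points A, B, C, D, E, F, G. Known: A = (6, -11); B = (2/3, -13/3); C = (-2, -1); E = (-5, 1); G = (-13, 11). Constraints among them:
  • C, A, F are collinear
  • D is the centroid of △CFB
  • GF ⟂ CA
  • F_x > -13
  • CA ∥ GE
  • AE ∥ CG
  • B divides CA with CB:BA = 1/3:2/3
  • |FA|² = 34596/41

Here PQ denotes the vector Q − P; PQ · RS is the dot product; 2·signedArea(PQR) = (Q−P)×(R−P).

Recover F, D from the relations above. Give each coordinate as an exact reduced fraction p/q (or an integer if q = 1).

1. F_x = -498/41  [C, A, F are collinear ∩ GF ⟂ CA]
2. F_y = 479/41  [C, A, F are collinear ∩ GF ⟂ CA]
   → F = (-498/41, 479/41)
3. D_x = -1658/369  [D is the centroid of △CFB]
4. D_y = 781/369  [D is the centroid of △CFB]
   → D = (-1658/369, 781/369)

D = (-1658/369, 781/369)
F = (-498/41, 479/41)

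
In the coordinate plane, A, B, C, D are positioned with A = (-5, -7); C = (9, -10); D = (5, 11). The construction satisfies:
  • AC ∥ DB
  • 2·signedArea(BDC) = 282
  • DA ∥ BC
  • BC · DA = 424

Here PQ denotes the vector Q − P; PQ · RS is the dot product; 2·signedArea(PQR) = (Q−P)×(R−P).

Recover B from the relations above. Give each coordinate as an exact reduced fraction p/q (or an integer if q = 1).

B = (19, 8)

1. B_x = 19  [DA ∥ BC ∩ AC ∥ DB]
2. B_y = 8  [DA ∥ BC ∩ AC ∥ DB]
   → B = (19, 8)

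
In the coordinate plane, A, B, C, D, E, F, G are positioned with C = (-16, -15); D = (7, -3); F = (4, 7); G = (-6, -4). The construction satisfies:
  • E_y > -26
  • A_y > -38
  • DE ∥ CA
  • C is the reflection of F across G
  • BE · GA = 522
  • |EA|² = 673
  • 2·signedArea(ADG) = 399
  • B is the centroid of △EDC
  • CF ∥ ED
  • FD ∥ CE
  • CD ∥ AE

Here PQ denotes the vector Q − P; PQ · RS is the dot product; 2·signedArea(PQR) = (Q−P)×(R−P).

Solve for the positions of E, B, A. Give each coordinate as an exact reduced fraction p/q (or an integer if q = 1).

1. E_x = -13  [CF ∥ ED ∩ FD ∥ CE]
2. E_y = -25  [CF ∥ ED ∩ FD ∥ CE]
   → E = (-13, -25)
3. B_x = -22/3  [B is the centroid of △EDC]
4. B_y = -43/3  [B is the centroid of △EDC]
   → B = (-22/3, -43/3)
5. A_x = -36  [CD ∥ AE ∩ DE ∥ CA]
6. A_y = -37  [CD ∥ AE ∩ DE ∥ CA]
   → A = (-36, -37)

A = (-36, -37)
B = (-22/3, -43/3)
E = (-13, -25)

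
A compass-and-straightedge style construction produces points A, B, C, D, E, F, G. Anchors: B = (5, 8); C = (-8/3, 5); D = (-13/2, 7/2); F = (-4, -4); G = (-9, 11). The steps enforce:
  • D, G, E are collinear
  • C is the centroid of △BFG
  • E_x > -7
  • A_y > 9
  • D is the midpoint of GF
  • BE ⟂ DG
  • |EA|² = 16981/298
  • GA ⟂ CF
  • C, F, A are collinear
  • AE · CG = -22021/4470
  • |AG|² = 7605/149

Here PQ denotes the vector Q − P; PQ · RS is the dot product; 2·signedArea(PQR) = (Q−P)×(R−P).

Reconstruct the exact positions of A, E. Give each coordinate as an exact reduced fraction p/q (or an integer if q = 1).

1. A_x = -288/149  [C, F, A are collinear ∩ GA ⟂ CF]
2. A_y = 1483/149  [C, F, A are collinear ∩ GA ⟂ CF]
   → A = (-288/149, 1483/149)
3. E_x = -67/10  [D, G, E are collinear ∩ BE ⟂ DG]
4. E_y = 41/10  [D, G, E are collinear ∩ BE ⟂ DG]
   → E = (-67/10, 41/10)

A = (-288/149, 1483/149)
E = (-67/10, 41/10)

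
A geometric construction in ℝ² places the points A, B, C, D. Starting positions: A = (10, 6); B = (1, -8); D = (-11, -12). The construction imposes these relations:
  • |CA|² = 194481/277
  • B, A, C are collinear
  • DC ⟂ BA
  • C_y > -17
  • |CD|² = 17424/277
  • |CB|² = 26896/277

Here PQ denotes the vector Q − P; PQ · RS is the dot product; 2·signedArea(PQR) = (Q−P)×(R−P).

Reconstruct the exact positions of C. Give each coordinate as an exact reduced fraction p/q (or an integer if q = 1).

1. C_x = -1199/277  [B, A, C are collinear ∩ DC ⟂ BA]
2. C_y = -4512/277  [B, A, C are collinear ∩ DC ⟂ BA]
   → C = (-1199/277, -4512/277)

C = (-1199/277, -4512/277)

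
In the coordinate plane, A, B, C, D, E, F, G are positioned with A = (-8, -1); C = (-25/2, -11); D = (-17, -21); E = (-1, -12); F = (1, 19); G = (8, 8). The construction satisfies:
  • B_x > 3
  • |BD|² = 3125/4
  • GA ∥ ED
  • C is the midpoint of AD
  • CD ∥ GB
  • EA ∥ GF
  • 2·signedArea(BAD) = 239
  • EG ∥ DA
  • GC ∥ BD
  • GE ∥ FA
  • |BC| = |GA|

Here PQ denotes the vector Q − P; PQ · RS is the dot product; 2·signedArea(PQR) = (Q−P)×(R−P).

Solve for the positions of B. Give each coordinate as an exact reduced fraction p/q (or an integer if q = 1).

1. B_x = 7/2  [GC ∥ BD ∩ CD ∥ GB]
2. B_y = -2  [GC ∥ BD ∩ CD ∥ GB]
   → B = (7/2, -2)

B = (7/2, -2)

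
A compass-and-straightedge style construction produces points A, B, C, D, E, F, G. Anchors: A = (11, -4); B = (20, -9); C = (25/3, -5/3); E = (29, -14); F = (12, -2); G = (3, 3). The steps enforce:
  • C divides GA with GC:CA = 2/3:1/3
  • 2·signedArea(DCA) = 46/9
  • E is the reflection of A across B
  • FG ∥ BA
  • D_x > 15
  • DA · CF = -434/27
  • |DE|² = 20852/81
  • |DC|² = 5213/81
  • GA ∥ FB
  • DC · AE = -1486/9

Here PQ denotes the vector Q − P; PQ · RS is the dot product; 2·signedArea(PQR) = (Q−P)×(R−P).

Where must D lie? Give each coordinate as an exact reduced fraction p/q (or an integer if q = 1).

D = (137/9, -52/9)

1. D_x = 137/9  [2·signedArea(DCA) = 46/9 ∩ DA · CF = -434/27]
2. D_y = -52/9  [2·signedArea(DCA) = 46/9 ∩ DA · CF = -434/27]
   → D = (137/9, -52/9)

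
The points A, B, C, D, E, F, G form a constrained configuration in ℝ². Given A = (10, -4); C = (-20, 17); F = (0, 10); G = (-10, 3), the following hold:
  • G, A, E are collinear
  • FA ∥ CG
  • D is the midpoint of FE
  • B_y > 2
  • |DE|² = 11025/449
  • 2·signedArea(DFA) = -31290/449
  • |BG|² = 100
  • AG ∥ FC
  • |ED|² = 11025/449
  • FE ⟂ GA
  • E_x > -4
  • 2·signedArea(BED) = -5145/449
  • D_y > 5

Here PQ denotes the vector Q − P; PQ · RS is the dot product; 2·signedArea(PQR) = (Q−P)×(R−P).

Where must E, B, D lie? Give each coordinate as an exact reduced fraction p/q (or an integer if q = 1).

1. E_x = -1470/449  [G, A, E are collinear ∩ FE ⟂ GA]
2. E_y = 290/449  [G, A, E are collinear ∩ FE ⟂ GA]
   → E = (-1470/449, 290/449)
3. D_x = -735/449  [D is the midpoint of FE]
4. D_y = 2390/449  [D is the midpoint of FE]
   → D = (-735/449, 2390/449)
5. B_x = 0  [line -2100/449·x + 735/449·y + -2205/449 = 0 ∩ |BG|² = 100]
6. B_y = 3  [line -2100/449·x + 735/449·y + -2205/449 = 0 ∩ |BG|² = 100]
   → B = (0, 3)

B = (0, 3)
D = (-735/449, 2390/449)
E = (-1470/449, 290/449)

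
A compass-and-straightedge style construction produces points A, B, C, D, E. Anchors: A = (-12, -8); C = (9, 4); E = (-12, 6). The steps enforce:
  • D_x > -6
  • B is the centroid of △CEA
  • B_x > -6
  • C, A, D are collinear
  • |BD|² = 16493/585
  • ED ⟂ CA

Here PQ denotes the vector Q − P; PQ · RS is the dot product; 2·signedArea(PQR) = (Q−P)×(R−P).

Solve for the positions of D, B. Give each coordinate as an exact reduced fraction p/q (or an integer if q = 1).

1. D_x = -388/65  [C, A, D are collinear ∩ ED ⟂ CA]
2. D_y = -296/65  [C, A, D are collinear ∩ ED ⟂ CA]
   → D = (-388/65, -296/65)
3. B_x = -5  [B is the centroid of △CEA]
4. B_y = 2/3  [B is the centroid of △CEA]
   → B = (-5, 2/3)

B = (-5, 2/3)
D = (-388/65, -296/65)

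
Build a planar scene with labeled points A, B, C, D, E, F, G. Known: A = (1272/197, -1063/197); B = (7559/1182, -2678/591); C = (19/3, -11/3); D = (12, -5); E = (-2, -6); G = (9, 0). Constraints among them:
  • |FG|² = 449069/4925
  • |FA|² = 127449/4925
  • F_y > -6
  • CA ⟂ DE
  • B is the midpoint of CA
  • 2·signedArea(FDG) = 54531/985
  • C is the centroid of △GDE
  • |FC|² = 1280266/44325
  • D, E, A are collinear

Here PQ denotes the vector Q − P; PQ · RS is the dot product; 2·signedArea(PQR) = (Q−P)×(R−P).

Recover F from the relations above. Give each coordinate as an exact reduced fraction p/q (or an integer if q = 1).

1. F_x = 1362/985  [line -5·x + -3·y + -10206/985 = 0 ∩ |FA|² = 127449/4925]
2. F_y = -5672/985  [line -5·x + -3·y + -10206/985 = 0 ∩ |FA|² = 127449/4925]
   → F = (1362/985, -5672/985)

F = (1362/985, -5672/985)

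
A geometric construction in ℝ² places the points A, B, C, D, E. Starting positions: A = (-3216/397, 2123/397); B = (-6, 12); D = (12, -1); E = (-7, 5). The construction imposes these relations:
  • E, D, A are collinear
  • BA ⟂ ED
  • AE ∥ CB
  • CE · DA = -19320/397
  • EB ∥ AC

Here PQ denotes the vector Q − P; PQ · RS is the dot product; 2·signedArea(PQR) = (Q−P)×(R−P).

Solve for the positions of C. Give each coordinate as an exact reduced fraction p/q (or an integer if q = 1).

1. C_x = -2819/397  [AE ∥ CB ∩ EB ∥ AC]
2. C_y = 4902/397  [AE ∥ CB ∩ EB ∥ AC]
   → C = (-2819/397, 4902/397)

C = (-2819/397, 4902/397)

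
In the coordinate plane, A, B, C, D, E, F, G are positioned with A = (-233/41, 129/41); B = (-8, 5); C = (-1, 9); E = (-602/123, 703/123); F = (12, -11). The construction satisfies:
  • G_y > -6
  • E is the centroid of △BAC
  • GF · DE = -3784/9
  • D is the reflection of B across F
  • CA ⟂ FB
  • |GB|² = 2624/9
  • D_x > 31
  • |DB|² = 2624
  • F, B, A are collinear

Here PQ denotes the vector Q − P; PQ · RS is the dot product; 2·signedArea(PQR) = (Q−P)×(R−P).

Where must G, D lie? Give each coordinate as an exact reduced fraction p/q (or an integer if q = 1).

D = (32, -27)
G = (16/3, -17/3)

1. D_x = 32  [D is the reflection of B across F]
2. D_y = -27  [D is the reflection of B across F]
   → D = (32, -27)
3. G_x = 16/3  [line 4538/123·x + -4024/123·y + -141016/369 = 0 ∩ |GB|² = 2624/9]
4. G_y = -17/3  [line 4538/123·x + -4024/123·y + -141016/369 = 0 ∩ |GB|² = 2624/9]
   → G = (16/3, -17/3)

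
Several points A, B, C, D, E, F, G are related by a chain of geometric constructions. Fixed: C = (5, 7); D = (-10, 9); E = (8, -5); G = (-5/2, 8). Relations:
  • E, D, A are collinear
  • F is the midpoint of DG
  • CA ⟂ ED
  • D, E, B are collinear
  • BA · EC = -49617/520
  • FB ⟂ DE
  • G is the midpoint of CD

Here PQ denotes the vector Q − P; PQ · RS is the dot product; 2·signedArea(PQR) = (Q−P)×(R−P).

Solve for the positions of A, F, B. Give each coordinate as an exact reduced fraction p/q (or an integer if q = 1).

A = (41/130, 127/130)
B = (-3859/520, 3637/520)
F = (-25/4, 17/2)

1. A_x = 41/130  [E, D, A are collinear ∩ CA ⟂ ED]
2. A_y = 127/130  [E, D, A are collinear ∩ CA ⟂ ED]
   → A = (41/130, 127/130)
3. F_x = -25/4  [F is the midpoint of DG]
4. F_y = 17/2  [F is the midpoint of DG]
   → F = (-25/4, 17/2)
5. B_x = -3859/520  [D, E, B are collinear ∩ FB ⟂ DE]
6. B_y = 3637/520  [D, E, B are collinear ∩ FB ⟂ DE]
   → B = (-3859/520, 3637/520)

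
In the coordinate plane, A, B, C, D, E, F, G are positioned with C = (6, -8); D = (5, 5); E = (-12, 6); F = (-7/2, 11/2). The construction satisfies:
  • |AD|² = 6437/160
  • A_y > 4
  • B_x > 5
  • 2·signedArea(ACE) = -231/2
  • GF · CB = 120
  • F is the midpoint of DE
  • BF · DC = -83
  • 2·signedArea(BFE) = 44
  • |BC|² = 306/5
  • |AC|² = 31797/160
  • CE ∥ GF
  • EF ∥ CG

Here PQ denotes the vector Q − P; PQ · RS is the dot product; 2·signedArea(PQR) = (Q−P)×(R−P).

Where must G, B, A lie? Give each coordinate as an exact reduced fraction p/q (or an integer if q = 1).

1. G_x = 29/2  [CE ∥ GF ∩ EF ∥ CG]
2. G_y = -17/2  [CE ∥ GF ∩ EF ∥ CG]
   → G = (29/2, -17/2)
3. B_x = 27/5  [2·signedArea(BFE) = 44 ∩ BF · DC = -83]
4. B_y = -1/5  [2·signedArea(BFE) = 44 ∩ BF · DC = -83]
   → B = (27/5, -1/5)
5. A_x = -51/40  [line -14·x + -18·y + 111/2 = 0 ∩ |AC|² = 31797/160]
6. A_y = 163/40  [line -14·x + -18·y + 111/2 = 0 ∩ |AC|² = 31797/160]
   → A = (-51/40, 163/40)

A = (-51/40, 163/40)
B = (27/5, -1/5)
G = (29/2, -17/2)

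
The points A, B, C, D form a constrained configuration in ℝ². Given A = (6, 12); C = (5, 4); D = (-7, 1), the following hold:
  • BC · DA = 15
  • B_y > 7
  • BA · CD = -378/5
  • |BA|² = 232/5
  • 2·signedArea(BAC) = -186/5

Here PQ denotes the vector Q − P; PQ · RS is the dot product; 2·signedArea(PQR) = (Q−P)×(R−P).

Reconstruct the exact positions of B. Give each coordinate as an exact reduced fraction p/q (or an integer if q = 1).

B = (4/5, 38/5)

1. B_x = 4/5  [BA · CD = -378/5 ∩ BC · DA = 15]
2. B_y = 38/5  [BA · CD = -378/5 ∩ BC · DA = 15]
   → B = (4/5, 38/5)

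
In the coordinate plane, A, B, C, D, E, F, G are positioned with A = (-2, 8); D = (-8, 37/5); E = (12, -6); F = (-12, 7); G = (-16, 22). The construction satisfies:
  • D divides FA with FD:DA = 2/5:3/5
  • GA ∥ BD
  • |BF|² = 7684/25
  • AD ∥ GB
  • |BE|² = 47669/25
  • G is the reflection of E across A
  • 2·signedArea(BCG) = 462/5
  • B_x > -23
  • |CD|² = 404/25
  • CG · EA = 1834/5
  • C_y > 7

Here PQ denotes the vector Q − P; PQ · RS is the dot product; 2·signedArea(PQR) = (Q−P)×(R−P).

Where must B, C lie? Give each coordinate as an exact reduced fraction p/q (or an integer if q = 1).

B = (-22, 107/5)
C = (-4, 39/5)

1. B_x = -22  [GA ∥ BD ∩ AD ∥ GB]
2. B_y = 107/5  [GA ∥ BD ∩ AD ∥ GB]
   → B = (-22, 107/5)
3. C_x = -4  [CG · EA = 1834/5 ∩ 2·signedArea(BCG) = 462/5]
4. C_y = 39/5  [CG · EA = 1834/5 ∩ 2·signedArea(BCG) = 462/5]
   → C = (-4, 39/5)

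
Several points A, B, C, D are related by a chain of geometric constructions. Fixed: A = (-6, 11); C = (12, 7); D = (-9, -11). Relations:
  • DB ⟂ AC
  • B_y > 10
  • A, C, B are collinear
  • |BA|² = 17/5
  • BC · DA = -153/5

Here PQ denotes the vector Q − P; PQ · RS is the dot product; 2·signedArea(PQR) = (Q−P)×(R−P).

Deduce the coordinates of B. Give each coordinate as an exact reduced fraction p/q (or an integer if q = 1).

1. B_x = -21/5  [A, C, B are collinear ∩ DB ⟂ AC]
2. B_y = 53/5  [A, C, B are collinear ∩ DB ⟂ AC]
   → B = (-21/5, 53/5)

B = (-21/5, 53/5)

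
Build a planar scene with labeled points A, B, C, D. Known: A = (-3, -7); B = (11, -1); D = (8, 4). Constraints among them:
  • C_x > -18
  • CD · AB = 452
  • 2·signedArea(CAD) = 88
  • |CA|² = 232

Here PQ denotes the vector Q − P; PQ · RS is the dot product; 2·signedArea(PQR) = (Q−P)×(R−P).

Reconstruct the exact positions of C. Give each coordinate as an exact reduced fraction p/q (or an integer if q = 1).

1. C_x = -17  [2·signedArea(CAD) = 88 ∩ CD · AB = 452]
2. C_y = -13  [2·signedArea(CAD) = 88 ∩ CD · AB = 452]
   → C = (-17, -13)

C = (-17, -13)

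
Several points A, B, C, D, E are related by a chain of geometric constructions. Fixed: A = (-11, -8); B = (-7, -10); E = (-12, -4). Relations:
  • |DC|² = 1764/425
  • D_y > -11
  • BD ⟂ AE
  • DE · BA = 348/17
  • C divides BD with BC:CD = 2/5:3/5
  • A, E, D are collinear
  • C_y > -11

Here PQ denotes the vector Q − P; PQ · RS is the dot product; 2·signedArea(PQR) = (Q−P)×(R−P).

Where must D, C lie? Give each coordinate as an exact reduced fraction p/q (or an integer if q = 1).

C = (-707/85, -878/85)
D = (-175/17, -184/17)

1. D_x = -175/17  [A, E, D are collinear ∩ BD ⟂ AE]
2. D_y = -184/17  [A, E, D are collinear ∩ BD ⟂ AE]
   → D = (-175/17, -184/17)
3. C_x = -707/85  [C divides BD with BC:CD = 2/5:3/5]
4. C_y = -878/85  [C divides BD with BC:CD = 2/5:3/5]
   → C = (-707/85, -878/85)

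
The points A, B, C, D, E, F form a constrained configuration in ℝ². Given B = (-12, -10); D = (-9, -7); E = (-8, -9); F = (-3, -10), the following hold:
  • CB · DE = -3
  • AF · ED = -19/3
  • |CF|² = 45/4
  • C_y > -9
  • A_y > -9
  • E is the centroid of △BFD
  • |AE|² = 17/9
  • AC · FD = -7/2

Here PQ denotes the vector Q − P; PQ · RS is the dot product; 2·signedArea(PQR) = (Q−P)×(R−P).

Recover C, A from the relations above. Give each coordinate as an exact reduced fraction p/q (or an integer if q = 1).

1. A_x = -20/3  [line 1·x + -2·y + -32/3 = 0 ∩ |AE|² = 17/9]
2. A_y = -26/3  [line 1·x + -2·y + -32/3 = 0 ∩ |AE|² = 17/9]
   → A = (-20/3, -26/3)
3. C_x = -6  [CB · DE = -3 ∩ AC · FD = -7/2]
4. C_y = -17/2  [CB · DE = -3 ∩ AC · FD = -7/2]
   → C = (-6, -17/2)

A = (-20/3, -26/3)
C = (-6, -17/2)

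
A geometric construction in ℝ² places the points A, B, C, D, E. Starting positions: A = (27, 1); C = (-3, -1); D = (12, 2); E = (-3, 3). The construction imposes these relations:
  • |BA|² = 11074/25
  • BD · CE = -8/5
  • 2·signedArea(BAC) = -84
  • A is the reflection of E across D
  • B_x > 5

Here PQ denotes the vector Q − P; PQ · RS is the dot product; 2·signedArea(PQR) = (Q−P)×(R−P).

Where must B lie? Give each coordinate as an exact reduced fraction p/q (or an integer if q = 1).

1. B_x = 6  [BD · CE = -8/5 ∩ 2·signedArea(BAC) = -84]
2. B_y = 12/5  [BD · CE = -8/5 ∩ 2·signedArea(BAC) = -84]
   → B = (6, 12/5)

B = (6, 12/5)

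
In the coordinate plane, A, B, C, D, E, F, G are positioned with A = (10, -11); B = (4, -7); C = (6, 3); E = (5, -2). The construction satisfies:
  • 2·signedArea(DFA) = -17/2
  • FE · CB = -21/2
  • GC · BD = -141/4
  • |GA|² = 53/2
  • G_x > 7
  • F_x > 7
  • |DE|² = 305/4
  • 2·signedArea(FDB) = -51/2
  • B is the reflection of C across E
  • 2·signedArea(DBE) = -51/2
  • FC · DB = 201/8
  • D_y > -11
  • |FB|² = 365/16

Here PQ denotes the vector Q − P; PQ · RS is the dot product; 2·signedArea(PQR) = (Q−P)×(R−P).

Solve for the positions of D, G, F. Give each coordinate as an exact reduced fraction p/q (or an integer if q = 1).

1. F_x = 29/4  [line 2·x + 10·y + 41/2 = 0 ∩ |FB|² = 365/16]
2. F_y = -7/2  [line 2·x + 10·y + 41/2 = 0 ∩ |FB|² = 365/16]
   → F = (29/4, -7/2)
3. D_x = 17/2  [2·signedArea(DFA) = -17/2 ∩ 2·signedArea(FDB) = -51/2]
4. D_y = -10  [2·signedArea(DFA) = -17/2 ∩ 2·signedArea(FDB) = -51/2]
   → D = (17/2, -10)
5. G_x = 15/2  [line -9/2·x + 3·y + 213/4 = 0 ∩ |GA|² = 53/2]
6. G_y = -13/2  [line -9/2·x + 3·y + 213/4 = 0 ∩ |GA|² = 53/2]
   → G = (15/2, -13/2)

D = (17/2, -10)
F = (29/4, -7/2)
G = (15/2, -13/2)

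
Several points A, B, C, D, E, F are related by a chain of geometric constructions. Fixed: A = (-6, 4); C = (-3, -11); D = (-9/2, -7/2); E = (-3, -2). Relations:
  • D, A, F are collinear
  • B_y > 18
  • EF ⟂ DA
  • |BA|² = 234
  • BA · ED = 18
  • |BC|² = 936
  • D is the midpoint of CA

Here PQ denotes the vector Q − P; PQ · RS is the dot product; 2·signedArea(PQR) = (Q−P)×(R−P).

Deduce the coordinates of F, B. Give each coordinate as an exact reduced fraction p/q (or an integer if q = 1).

1. F_x = -123/26  [D, A, F are collinear ∩ EF ⟂ DA]
2. F_y = -61/26  [D, A, F are collinear ∩ EF ⟂ DA]
   → F = (-123/26, -61/26)
3. B_x = -9  [line 3/2·x + 3/2·y + -15 = 0 ∩ |BA|² = 234]
4. B_y = 19  [line 3/2·x + 3/2·y + -15 = 0 ∩ |BA|² = 234]
   → B = (-9, 19)

B = (-9, 19)
F = (-123/26, -61/26)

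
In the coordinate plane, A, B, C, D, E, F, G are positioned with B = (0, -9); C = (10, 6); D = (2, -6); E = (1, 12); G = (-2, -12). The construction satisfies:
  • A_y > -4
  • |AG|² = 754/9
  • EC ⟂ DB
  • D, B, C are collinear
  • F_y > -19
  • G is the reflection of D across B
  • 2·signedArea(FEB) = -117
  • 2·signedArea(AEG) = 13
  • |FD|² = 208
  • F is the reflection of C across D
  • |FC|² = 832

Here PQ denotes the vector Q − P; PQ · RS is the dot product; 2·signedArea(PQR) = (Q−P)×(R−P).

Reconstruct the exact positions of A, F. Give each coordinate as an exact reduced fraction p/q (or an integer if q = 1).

1. A_x = -1/3  [line 24·x + -3·y + -1 = 0 ∩ |AG|² = 754/9]
2. A_y = -3  [line 24·x + -3·y + -1 = 0 ∩ |AG|² = 754/9]
   → A = (-1/3, -3)
3. F_x = -6  [F is the reflection of C across D]
4. F_y = -18  [F is the reflection of C across D]
   → F = (-6, -18)

A = (-1/3, -3)
F = (-6, -18)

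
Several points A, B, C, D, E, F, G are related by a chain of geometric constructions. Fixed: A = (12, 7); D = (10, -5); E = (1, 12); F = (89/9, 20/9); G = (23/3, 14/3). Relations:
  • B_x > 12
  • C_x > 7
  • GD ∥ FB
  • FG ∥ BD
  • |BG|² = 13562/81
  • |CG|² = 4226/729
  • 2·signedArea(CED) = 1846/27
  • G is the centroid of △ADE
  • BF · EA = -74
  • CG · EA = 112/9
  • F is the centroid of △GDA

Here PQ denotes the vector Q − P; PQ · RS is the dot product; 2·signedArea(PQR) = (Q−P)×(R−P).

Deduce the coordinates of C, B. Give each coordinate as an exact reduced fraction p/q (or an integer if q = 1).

B = (110/9, -67/9)
C = (206/27, 191/27)

1. C_x = 206/27  [2·signedArea(CED) = 1846/27 ∩ CG · EA = 112/9]
2. C_y = 191/27  [2·signedArea(CED) = 1846/27 ∩ CG · EA = 112/9]
   → C = (206/27, 191/27)
3. B_x = 110/9  [FG ∥ BD ∩ GD ∥ FB]
4. B_y = -67/9  [FG ∥ BD ∩ GD ∥ FB]
   → B = (110/9, -67/9)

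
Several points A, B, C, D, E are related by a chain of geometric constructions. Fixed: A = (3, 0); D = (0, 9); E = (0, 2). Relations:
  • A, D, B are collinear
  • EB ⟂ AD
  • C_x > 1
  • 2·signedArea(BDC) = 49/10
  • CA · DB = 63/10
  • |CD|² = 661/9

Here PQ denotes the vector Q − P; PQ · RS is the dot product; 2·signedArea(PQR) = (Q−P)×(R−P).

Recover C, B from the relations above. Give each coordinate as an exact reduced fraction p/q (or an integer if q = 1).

1. B_x = 21/10  [A, D, B are collinear ∩ EB ⟂ AD]
2. B_y = 27/10  [A, D, B are collinear ∩ EB ⟂ AD]
   → B = (21/10, 27/10)
3. C_x = 2  [CA · DB = 63/10 ∩ 2·signedArea(BDC) = 49/10]
4. C_y = 2/3  [CA · DB = 63/10 ∩ 2·signedArea(BDC) = 49/10]
   → C = (2, 2/3)

B = (21/10, 27/10)
C = (2, 2/3)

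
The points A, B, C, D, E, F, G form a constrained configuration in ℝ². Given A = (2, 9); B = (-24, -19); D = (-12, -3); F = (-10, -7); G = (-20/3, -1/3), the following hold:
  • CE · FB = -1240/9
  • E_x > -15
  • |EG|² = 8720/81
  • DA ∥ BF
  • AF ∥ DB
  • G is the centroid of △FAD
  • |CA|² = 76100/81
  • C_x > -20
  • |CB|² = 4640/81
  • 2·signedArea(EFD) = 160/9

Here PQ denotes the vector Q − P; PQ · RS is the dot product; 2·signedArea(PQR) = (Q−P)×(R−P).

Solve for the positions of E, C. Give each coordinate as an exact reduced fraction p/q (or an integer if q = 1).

1. E_x = -128/9  [line -4·x + -2·y + -646/9 = 0 ∩ |EG|² = 8720/81]
2. E_y = -67/9  [line -4·x + -2·y + -646/9 = 0 ∩ |EG|² = 8720/81]
   → E = (-128/9, -67/9)
3. C_x = -172/9  [line 14·x + 12·y + 3836/9 = 0 ∩ |CA|² = 76100/81]
4. C_y = -119/9  [line 14·x + 12·y + 3836/9 = 0 ∩ |CA|² = 76100/81]
   → C = (-172/9, -119/9)

C = (-172/9, -119/9)
E = (-128/9, -67/9)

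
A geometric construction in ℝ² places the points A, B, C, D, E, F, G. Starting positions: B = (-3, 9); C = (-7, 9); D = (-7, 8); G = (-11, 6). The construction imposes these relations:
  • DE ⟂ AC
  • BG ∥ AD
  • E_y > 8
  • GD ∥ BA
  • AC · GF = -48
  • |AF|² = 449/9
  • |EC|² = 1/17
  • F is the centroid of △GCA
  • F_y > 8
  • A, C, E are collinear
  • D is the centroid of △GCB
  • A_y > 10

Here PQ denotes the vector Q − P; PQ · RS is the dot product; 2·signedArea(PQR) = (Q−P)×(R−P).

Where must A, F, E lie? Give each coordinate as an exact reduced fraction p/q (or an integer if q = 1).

A = (1, 11)
E = (-123/17, 152/17)
F = (-17/3, 26/3)

1. A_x = 1  [BG ∥ AD ∩ GD ∥ BA]
2. A_y = 11  [BG ∥ AD ∩ GD ∥ BA]
   → A = (1, 11)
3. F_x = -17/3  [F is the centroid of △GCA]
4. F_y = 26/3  [F is the centroid of △GCA]
   → F = (-17/3, 26/3)
5. E_x = -123/17  [A, C, E are collinear ∩ DE ⟂ AC]
6. E_y = 152/17  [A, C, E are collinear ∩ DE ⟂ AC]
   → E = (-123/17, 152/17)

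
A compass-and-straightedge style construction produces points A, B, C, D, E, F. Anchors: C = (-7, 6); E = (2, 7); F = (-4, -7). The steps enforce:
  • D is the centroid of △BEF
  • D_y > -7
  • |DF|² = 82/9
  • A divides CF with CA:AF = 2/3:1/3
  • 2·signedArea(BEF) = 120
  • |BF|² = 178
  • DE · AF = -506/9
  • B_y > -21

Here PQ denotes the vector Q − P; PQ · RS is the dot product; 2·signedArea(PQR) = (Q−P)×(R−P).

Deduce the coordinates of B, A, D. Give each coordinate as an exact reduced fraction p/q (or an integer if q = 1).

A = (-5, -8/3)
B = (-1, -20)
D = (-1, -20/3)

1. A_x = -5  [A divides CF with CA:AF = 2/3:1/3]
2. A_y = -8/3  [A divides CF with CA:AF = 2/3:1/3]
   → A = (-5, -8/3)
3. D_x = -1  [line -1·x + 13/3·y + 251/9 = 0 ∩ |DF|² = 82/9]
4. D_y = -20/3  [line -1·x + 13/3·y + 251/9 = 0 ∩ |DF|² = 82/9]
   → D = (-1, -20/3)
5. B_x = -1  [2·signedArea(BEF) = 120 ∩ D is the centroid of △BEF]
6. B_y = -20  [2·signedArea(BEF) = 120 ∩ D is the centroid of △BEF]
   → B = (-1, -20)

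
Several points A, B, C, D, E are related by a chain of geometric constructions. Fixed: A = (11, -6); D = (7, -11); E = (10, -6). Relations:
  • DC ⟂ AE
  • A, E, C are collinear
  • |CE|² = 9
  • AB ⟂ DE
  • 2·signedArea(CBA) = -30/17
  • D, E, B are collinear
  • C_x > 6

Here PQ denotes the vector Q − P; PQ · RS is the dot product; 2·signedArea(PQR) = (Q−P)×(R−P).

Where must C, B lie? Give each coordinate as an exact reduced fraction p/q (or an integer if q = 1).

1. C_x = 7  [A, E, C are collinear ∩ DC ⟂ AE]
2. C_y = -6  [A, E, C are collinear ∩ DC ⟂ AE]
   → C = (7, -6)
3. B_x = 349/34  [D, E, B are collinear ∩ AB ⟂ DE]
4. B_y = -189/34  [D, E, B are collinear ∩ AB ⟂ DE]
   → B = (349/34, -189/34)

B = (349/34, -189/34)
C = (7, -6)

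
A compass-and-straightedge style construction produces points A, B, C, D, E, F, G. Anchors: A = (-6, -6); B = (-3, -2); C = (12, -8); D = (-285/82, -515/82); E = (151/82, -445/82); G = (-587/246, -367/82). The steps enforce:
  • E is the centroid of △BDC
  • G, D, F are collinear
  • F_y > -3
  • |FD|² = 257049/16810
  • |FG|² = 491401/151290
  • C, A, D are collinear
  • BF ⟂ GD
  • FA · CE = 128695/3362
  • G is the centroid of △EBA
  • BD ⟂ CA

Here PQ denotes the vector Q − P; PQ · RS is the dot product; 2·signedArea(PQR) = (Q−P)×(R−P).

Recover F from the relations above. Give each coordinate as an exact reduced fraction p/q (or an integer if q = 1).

1. F_x = -12228/8405  [G, D, F are collinear ∩ BF ⟂ GD]
2. F_y = -24649/8405  [G, D, F are collinear ∩ BF ⟂ GD]
   → F = (-12228/8405, -24649/8405)

F = (-12228/8405, -24649/8405)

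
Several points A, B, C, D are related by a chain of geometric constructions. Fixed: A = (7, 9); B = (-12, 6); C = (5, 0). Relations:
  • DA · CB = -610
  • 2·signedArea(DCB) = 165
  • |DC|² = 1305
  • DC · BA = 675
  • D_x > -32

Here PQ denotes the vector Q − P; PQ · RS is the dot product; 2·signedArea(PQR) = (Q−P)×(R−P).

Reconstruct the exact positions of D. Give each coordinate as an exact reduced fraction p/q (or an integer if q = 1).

1. D_x = -31  [DA · CB = -610 ∩ 2·signedArea(DCB) = 165]
2. D_y = 3  [DA · CB = -610 ∩ 2·signedArea(DCB) = 165]
   → D = (-31, 3)

D = (-31, 3)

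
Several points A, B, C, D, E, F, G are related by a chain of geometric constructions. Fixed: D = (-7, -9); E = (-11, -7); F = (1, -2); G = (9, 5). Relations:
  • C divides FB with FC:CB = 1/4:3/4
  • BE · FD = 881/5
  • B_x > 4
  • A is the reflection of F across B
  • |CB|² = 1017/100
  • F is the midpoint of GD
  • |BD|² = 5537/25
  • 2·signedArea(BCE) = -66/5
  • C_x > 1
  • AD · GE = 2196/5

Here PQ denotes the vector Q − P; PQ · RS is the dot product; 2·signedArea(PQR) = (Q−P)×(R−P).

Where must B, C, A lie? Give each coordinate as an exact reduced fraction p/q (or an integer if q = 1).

1. B_x = 21/5  [line 8·x + 7·y + -196/5 = 0 ∩ |BD|² = 5537/25]
2. B_y = 4/5  [line 8·x + 7·y + -196/5 = 0 ∩ |BD|² = 5537/25]
   → B = (21/5, 4/5)
3. C_x = 9/5  [2·signedArea(BCE) = -66/5 ∩ C divides FB with FC:CB = 1/4:3/4]
4. C_y = -13/10  [2·signedArea(BCE) = -66/5 ∩ C divides FB with FC:CB = 1/4:3/4]
   → C = (9/5, -13/10)
5. A_x = 37/5  [A is the reflection of F across B]
6. A_y = 18/5  [A is the reflection of F across B]
   → A = (37/5, 18/5)

A = (37/5, 18/5)
B = (21/5, 4/5)
C = (9/5, -13/10)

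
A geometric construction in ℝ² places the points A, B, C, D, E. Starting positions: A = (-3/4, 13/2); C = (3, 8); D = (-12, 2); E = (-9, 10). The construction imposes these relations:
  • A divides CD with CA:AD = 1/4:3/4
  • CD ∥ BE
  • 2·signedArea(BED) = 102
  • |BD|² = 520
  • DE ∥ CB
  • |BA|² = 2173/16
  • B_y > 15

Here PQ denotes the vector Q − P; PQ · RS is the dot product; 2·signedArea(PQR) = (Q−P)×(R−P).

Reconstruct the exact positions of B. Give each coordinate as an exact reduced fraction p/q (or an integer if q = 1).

B = (6, 16)

1. B_x = 6  [CD ∥ BE ∩ DE ∥ CB]
2. B_y = 16  [CD ∥ BE ∩ DE ∥ CB]
   → B = (6, 16)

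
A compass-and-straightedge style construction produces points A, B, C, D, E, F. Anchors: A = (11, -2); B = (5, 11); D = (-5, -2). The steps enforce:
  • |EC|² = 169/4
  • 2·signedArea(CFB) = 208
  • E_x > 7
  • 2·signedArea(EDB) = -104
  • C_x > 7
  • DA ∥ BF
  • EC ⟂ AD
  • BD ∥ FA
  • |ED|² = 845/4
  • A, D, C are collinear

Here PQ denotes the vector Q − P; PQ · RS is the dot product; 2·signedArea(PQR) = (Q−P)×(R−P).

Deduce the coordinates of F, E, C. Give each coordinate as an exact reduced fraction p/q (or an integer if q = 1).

1. F_x = 21  [BD ∥ FA ∩ DA ∥ BF]
2. F_y = 11  [BD ∥ FA ∩ DA ∥ BF]
   → F = (21, 11)
3. E_x = 8  [line -13·x + 10·y + 59 = 0 ∩ |ED|² = 845/4]
4. E_y = 9/2  [line -13·x + 10·y + 59 = 0 ∩ |ED|² = 845/4]
   → E = (8, 9/2)
5. C_x = 8  [A, D, C are collinear ∩ EC ⟂ AD]
6. C_y = -2  [A, D, C are collinear ∩ EC ⟂ AD]
   → C = (8, -2)

C = (8, -2)
E = (8, 9/2)
F = (21, 11)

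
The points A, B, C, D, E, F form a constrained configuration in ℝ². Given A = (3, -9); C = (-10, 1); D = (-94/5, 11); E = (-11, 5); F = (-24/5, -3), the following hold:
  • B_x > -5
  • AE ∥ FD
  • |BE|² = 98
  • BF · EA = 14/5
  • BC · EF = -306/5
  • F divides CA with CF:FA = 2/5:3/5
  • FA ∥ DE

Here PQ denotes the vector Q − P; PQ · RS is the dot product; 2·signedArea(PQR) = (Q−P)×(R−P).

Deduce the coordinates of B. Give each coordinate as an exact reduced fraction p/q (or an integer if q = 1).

1. B_x = -4  [BC · EF = -306/5 ∩ BF · EA = 14/5]
2. B_y = -2  [BC · EF = -306/5 ∩ BF · EA = 14/5]
   → B = (-4, -2)

B = (-4, -2)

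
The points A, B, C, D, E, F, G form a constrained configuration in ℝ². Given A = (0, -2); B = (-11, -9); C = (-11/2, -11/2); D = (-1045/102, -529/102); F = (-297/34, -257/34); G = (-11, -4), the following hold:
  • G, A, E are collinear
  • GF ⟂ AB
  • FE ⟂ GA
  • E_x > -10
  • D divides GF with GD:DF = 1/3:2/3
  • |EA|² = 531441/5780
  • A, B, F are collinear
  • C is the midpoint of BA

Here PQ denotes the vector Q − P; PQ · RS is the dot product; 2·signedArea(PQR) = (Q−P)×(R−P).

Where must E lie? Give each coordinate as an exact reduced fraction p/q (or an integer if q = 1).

1. E_x = -8019/850  [G, A, E are collinear ∩ FE ⟂ GA]
2. E_y = -1579/425  [G, A, E are collinear ∩ FE ⟂ GA]
   → E = (-8019/850, -1579/425)

E = (-8019/850, -1579/425)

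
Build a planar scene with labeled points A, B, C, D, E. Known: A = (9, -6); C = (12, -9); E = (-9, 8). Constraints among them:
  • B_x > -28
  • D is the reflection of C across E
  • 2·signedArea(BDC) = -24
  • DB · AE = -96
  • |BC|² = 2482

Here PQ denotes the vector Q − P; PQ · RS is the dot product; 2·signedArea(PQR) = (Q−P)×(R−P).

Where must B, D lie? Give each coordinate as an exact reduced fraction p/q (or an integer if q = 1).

B = (-27, 22)
D = (-30, 25)

1. D_x = -30  [D is the reflection of C across E]
2. D_y = 25  [D is the reflection of C across E]
   → D = (-30, 25)
3. B_x = -27  [2·signedArea(BDC) = -24 ∩ DB · AE = -96]
4. B_y = 22  [2·signedArea(BDC) = -24 ∩ DB · AE = -96]
   → B = (-27, 22)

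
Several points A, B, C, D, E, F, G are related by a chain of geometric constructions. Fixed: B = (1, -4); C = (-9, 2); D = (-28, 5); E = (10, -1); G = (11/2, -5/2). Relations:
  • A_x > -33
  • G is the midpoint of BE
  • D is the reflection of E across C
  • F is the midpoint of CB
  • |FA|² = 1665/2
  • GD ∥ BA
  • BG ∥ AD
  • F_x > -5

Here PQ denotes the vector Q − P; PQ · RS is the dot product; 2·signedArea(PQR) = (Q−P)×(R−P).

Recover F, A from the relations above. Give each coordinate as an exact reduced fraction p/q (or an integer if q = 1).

A = (-65/2, 7/2)
F = (-4, -1)

1. F_x = -4  [F is the midpoint of CB]
2. F_y = -1  [F is the midpoint of CB]
   → F = (-4, -1)
3. A_x = -65/2  [BG ∥ AD ∩ GD ∥ BA]
4. A_y = 7/2  [BG ∥ AD ∩ GD ∥ BA]
   → A = (-65/2, 7/2)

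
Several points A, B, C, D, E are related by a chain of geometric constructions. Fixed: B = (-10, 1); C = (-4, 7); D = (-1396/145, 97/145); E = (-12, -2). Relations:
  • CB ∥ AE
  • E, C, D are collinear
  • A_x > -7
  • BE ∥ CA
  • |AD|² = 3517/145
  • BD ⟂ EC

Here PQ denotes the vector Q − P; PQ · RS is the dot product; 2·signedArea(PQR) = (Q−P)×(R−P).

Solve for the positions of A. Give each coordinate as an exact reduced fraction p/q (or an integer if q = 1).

A = (-6, 4)

1. A_x = -6  [CB ∥ AE ∩ BE ∥ CA]
2. A_y = 4  [CB ∥ AE ∩ BE ∥ CA]
   → A = (-6, 4)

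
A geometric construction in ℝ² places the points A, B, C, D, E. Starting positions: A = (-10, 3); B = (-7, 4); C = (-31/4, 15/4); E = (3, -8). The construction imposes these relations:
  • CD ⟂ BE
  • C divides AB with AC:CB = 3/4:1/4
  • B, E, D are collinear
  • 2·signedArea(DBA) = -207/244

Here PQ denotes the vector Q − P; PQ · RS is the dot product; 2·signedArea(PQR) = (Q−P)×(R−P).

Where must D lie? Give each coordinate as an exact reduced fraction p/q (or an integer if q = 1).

1. D_x = -1753/244  [B, E, D are collinear ∩ CD ⟂ BE]
2. D_y = 515/122  [B, E, D are collinear ∩ CD ⟂ BE]
   → D = (-1753/244, 515/122)

D = (-1753/244, 515/122)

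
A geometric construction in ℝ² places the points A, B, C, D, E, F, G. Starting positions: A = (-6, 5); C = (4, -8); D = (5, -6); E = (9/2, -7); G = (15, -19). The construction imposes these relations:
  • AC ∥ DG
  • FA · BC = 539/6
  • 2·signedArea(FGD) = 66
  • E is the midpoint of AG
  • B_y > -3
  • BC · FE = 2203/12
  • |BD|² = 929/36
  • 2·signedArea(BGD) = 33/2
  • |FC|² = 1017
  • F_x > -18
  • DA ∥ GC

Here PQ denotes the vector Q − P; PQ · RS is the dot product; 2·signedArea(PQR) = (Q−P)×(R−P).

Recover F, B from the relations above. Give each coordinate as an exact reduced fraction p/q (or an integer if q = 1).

1. B_x = 7/6  [line -13·x + -10·y + -23/2 = 0 ∩ |BD|² = 929/36]
2. B_y = -8/3  [line -13·x + -10·y + -23/2 = 0 ∩ |BD|² = 929/36]
   → B = (7/6, -8/3)
3. F_x = -17  [FA · BC = 539/6 ∩ 2·signedArea(FGD) = 66]
4. F_y = 16  [FA · BC = 539/6 ∩ 2·signedArea(FGD) = 66]
   → F = (-17, 16)

B = (7/6, -8/3)
F = (-17, 16)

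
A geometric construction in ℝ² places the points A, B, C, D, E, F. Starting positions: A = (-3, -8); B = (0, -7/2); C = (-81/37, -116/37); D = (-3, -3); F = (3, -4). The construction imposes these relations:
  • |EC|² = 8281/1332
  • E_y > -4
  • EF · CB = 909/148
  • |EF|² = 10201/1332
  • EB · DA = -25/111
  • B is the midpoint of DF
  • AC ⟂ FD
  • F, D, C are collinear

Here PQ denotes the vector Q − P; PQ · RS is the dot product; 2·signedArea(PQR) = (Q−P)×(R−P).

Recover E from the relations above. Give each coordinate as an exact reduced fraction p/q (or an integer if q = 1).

E = (10/37, -787/222)

1. E_x = 10/37  [EF · CB = 909/148 ∩ EB · DA = -25/111]
2. E_y = -787/222  [EF · CB = 909/148 ∩ EB · DA = -25/111]
   → E = (10/37, -787/222)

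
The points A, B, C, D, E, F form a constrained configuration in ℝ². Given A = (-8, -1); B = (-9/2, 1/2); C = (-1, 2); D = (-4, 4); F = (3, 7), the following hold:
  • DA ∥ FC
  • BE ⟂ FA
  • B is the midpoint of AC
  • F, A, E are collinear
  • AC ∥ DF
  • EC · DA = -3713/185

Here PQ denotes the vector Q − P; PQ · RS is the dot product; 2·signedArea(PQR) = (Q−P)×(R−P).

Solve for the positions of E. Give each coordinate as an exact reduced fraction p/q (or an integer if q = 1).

1. E_x = -1849/370  [F, A, E are collinear ∩ BE ⟂ FA]
2. E_y = 219/185  [F, A, E are collinear ∩ BE ⟂ FA]
   → E = (-1849/370, 219/185)

E = (-1849/370, 219/185)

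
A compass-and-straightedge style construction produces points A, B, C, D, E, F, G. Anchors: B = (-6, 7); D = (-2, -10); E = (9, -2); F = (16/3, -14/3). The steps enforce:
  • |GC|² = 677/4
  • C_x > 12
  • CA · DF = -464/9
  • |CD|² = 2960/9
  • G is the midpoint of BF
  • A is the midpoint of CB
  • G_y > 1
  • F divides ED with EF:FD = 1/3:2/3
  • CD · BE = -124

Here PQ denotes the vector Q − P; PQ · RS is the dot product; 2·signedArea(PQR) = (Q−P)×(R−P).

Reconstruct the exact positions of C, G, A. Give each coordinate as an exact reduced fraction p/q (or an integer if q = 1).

1. C_x = 38/3  [line -15·x + 9·y + 184 = 0 ∩ |CD|² = 2960/9]
2. C_y = 2/3  [line -15·x + 9·y + 184 = 0 ∩ |CD|² = 2960/9]
   → C = (38/3, 2/3)
3. G_x = -1/3  [G is the midpoint of BF]
4. G_y = 7/6  [G is the midpoint of BF]
   → G = (-1/3, 7/6)
5. A_x = 10/3  [CA · DF = -464/9 ∩ A is the midpoint of CB]
6. A_y = 23/6  [CA · DF = -464/9 ∩ A is the midpoint of CB]
   → A = (10/3, 23/6)

A = (10/3, 23/6)
C = (38/3, 2/3)
G = (-1/3, 7/6)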